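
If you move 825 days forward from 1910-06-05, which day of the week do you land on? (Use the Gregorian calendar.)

Jun 5, 1910 is a Sunday.
825 mod 7 = 6, so 825 days after a Sunday is Sunday + 6 = Saturday.

Saturday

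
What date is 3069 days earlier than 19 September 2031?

April 25, 2023

−365 (one year) → Sep 19, 2030 (2704 left).
−365 (one year) → Sep 19, 2029 (2339 left).
−365 (one year) → Sep 19, 2028 (1974 left).
−366 (one year; includes Feb 29, 2028) → Sep 19, 2027 (1608 left).
−365 (one year) → Sep 19, 2026 (1243 left).
−365 (one year) → Sep 19, 2025 (878 left).
−365 (one year) → Sep 19, 2024 (513 left).
−366 (one year; includes Feb 29, 2024) → Sep 19, 2023 (147 left).
−19 → Aug 31, 2023 (end of Aug, 31 days; 128 left).
−31 → Jul 31, 2023 (end of Jul, 31 days; 97 left).
−31 → Jun 30, 2023 (end of Jun, 30 days; 66 left).
−30 → May 31, 2023 (end of May, 31 days; 36 left).
−31 → Apr 30, 2023 (end of Apr, 30 days; 5 left).
−5 → Apr 25, 2023.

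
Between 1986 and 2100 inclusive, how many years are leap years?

Multiples of 4 in [1986,2100]: 29.
Of those, multiples of 100: 2 (not leap unless ÷400).
Multiples of 400: 1.
Leap years = 29 − 2 + 1 = 28.

28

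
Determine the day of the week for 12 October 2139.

Monday

January 1, 2139 is a Thursday.
Jan 1, 2139 → Feb 1, 2139: 31 days (January has 31).
Feb 1, 2139 → Mar 1, 2139: 28 days (February has 28).
Mar 1, 2139 → Apr 1, 2139: 31 days (March has 31).
Apr 1, 2139 → May 1, 2139: 30 days (April has 30).
May 1, 2139 → Jun 1, 2139: 31 days (May has 31).
Jun 1, 2139 → Jul 1, 2139: 30 days (June has 30).
Jul 1, 2139 → Aug 1, 2139: 31 days (July has 31).
Aug 1, 2139 → Sep 1, 2139: 31 days (August has 31).
Sep 1, 2139 → Oct 1, 2139: 30 days (September has 30).
Oct 1, 2139 → Oct 12, 2139: 11 days.
Total: 284 days.
284 mod 7 = 4, so Thursday + 4 = Monday.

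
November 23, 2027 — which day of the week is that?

Tuesday

Doomsday rule: the anchor day for the 2000s is Tuesday. For year 27: 27÷12 = 2 r 3, and 3÷4 = 0, so 2+3+0 = 5.
Tuesday + 5 ≡ Sunday — that's 2027's doomsday.
In November the doomsday date is Nov 7.
Nov 23 is 16 days after Nov 7; 16 mod 7 = 2, so Sunday + 2 = Tuesday.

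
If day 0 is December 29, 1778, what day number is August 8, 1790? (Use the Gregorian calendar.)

4240

Dec 29, 1778 → Dec 29, 1779: 365 days.
Dec 29, 1779 → Dec 29, 1780: 366 days (Feb 29, 1780 is in that span).
Dec 29, 1780 → Dec 29, 1781: 365 days.
Dec 29, 1781 → Dec 29, 1782: 365 days.
Dec 29, 1782 → Dec 29, 1783: 365 days.
Dec 29, 1783 → Dec 29, 1784: 366 days (Feb 29, 1784 is in that span).
Dec 29, 1784 → Dec 29, 1785: 365 days.
Dec 29, 1785 → Dec 29, 1786: 365 days.
Dec 29, 1786 → Dec 29, 1787: 365 days.
Dec 29, 1787 → Dec 29, 1788: 366 days (Feb 29, 1788 is in that span).
Dec 29, 1788 → Dec 29, 1789: 365 days.
Dec 29, 1789 → Jan 29, 1790: 31 days (December has 31).
Jan 29, 1790 → Feb 28, 1790: 30 days (January has 31).
Feb 28, 1790 → Mar 28, 1790: 28 days (February has 28).
Mar 28, 1790 → Apr 28, 1790: 31 days (March has 31).
Apr 28, 1790 → May 28, 1790: 30 days (April has 30).
May 28, 1790 → Jun 28, 1790: 31 days (May has 31).
Jun 28, 1790 → Jul 28, 1790: 30 days (June has 30).
Jul 28, 1790 → Aug 8, 1790: 11 days.
Total: 4240 days.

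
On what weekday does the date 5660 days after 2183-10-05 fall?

Thursday

First find the weekday of Oct 5, 2183. Doomsday rule: the anchor day for the 2100s is Sunday. For year 83: 83÷12 = 6 r 11, and 11÷4 = 2, so 6+11+2 = 19.
Sunday + 19 ≡ Friday — that's 2183's doomsday.
In October the doomsday date is Oct 10.
Oct 5 is 5 days before Oct 10; 5 mod 7 = 5, so Friday − 5 = Sunday.
5660 mod 7 = 4, so 5660 days after a Sunday is Sunday + 4 = Thursday.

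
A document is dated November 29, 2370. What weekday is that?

Sunday

Doomsday rule: the anchor day for the 2300s is Wednesday. For year 70: 70÷12 = 5 r 10, and 10÷4 = 2, so 5+10+2 = 17.
Wednesday + 17 ≡ Saturday — that's 2370's doomsday.
In November the doomsday date is Nov 7.
Nov 29 is 22 days after Nov 7; 22 mod 7 = 1, so Saturday + 1 = Sunday.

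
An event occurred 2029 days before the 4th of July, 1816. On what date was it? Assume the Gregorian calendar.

December 14, 1810

−366 (one year; includes Feb 29, 1816) → Jul 4, 1815 (1663 left).
−365 (one year) → Jul 4, 1814 (1298 left).
−365 (one year) → Jul 4, 1813 (933 left).
−365 (one year) → Jul 4, 1812 (568 left).
−366 (one year; includes Feb 29, 1812) → Jul 4, 1811 (202 left).
−4 → Jun 30, 1811 (end of Jun, 30 days; 198 left).
−30 → May 31, 1811 (end of May, 31 days; 168 left).
−31 → Apr 30, 1811 (end of Apr, 30 days; 137 left).
−30 → Mar 31, 1811 (end of Mar, 31 days; 107 left).
−31 → Feb 28, 1811 (end of Feb, 28 days; 76 left).
−28 → Jan 31, 1811 (end of Jan, 31 days; 48 left).
−31 → Dec 31, 1810 (end of Dec, 31 days; 17 left).
−17 → Dec 14, 1810.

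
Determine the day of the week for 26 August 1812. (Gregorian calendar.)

Doomsday rule: the anchor day for the 1800s is Friday. For year 12: 12÷12 = 1 r 0, and 0÷4 = 0, so 1+0+0 = 1.
Friday + 1 ≡ Saturday — that's 1812's doomsday.
In August the doomsday date is Aug 8.
Aug 26 is 18 days after Aug 8; 18 mod 7 = 4, so Saturday + 4 = Wednesday.

Wednesday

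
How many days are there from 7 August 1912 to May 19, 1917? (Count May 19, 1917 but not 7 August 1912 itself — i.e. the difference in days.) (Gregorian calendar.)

Aug 7, 1912 → Aug 7, 1913: 365 days.
Aug 7, 1913 → Aug 7, 1914: 365 days.
Aug 7, 1914 → Aug 7, 1915: 365 days.
Aug 7, 1915 → Aug 7, 1916: 366 days (Feb 29, 1916 is in that span).
Aug 7, 1916 → Sep 7, 1916: 31 days (August has 31).
Sep 7, 1916 → Oct 7, 1916: 30 days (September has 30).
Oct 7, 1916 → Nov 7, 1916: 31 days (October has 31).
Nov 7, 1916 → Dec 7, 1916: 30 days (November has 30).
Dec 7, 1916 → Jan 7, 1917: 31 days (December has 31).
Jan 7, 1917 → Feb 7, 1917: 31 days (January has 31).
Feb 7, 1917 → Mar 7, 1917: 28 days (February has 28).
Mar 7, 1917 → Apr 7, 1917: 31 days (March has 31).
Apr 7, 1917 → May 7, 1917: 30 days (April has 30).
May 7, 1917 → May 19, 1917: 12 days.
Total: 1746 days.

1746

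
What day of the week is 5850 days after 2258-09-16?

Tuesday

First find the weekday of Sep 16, 2258. Doomsday rule: the anchor day for the 2200s is Friday. For year 58: 58÷12 = 4 r 10, and 10÷4 = 2, so 4+10+2 = 16.
Friday + 16 ≡ Sunday — that's 2258's doomsday.
In September the doomsday date is Sep 5.
Sep 16 is 11 days after Sep 5; 11 mod 7 = 4, so Sunday + 4 = Thursday.
5850 mod 7 = 5, so 5850 days after a Thursday is Thursday + 5 = Tuesday.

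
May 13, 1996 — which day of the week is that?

Monday

Doomsday rule: the anchor day for the 1900s is Wednesday. For year 96: 96÷12 = 8 r 0, and 0÷4 = 0, so 8+0+0 = 8.
Wednesday + 8 ≡ Thursday — that's 1996's doomsday.
In May the doomsday date is May 9.
May 13 is 4 days after May 9; 4 mod 7 = 4, so Thursday + 4 = Monday.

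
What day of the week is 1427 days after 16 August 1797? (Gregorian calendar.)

Tuesday

First find the weekday of Aug 16, 1797. Doomsday rule: the anchor day for the 1700s is Sunday. For year 97: 97÷12 = 8 r 1, and 1÷4 = 0, so 8+1+0 = 9.
Sunday + 9 ≡ Tuesday — that's 1797's doomsday.
In August the doomsday date is Aug 8.
Aug 16 is 8 days after Aug 8; 8 mod 7 = 1, so Tuesday + 1 = Wednesday.
1427 mod 7 = 6, so 1427 days after a Wednesday is Wednesday + 6 = Tuesday.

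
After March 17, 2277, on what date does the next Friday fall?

March 23, 2277

Mar 17, 2277 is a Saturday.
From Saturday to the next Friday is 6 days.
Mar 17, 2277 + 6 = Mar 23, 2277.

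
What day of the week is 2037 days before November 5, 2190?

First find the weekday of Nov 5, 2190. Doomsday rule: the anchor day for the 2100s is Sunday. For year 90: 90÷12 = 7 r 6, and 6÷4 = 1, so 7+6+1 = 14.
Sunday + 14 ≡ Sunday — that's 2190's doomsday.
In November the doomsday date is Nov 7.
Nov 5 is 2 days before Nov 7; 2 mod 7 = 2, so Sunday − 2 = Friday.
2037 mod 7 = 0, so 2037 days before a Friday is Friday − 0 = Friday.

Friday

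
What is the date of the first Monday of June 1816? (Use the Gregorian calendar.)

June 1, 1816 is a Saturday.
The first Monday is therefore June 3 (2 days later).

June 3, 1816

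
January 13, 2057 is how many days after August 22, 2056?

144

Aug 22, 2056 → Sep 22, 2056: 31 days (August has 31).
Sep 22, 2056 → Oct 22, 2056: 30 days (September has 30).
Oct 22, 2056 → Nov 22, 2056: 31 days (October has 31).
Nov 22, 2056 → Dec 22, 2056: 30 days (November has 30).
Dec 22, 2056 → Jan 13, 2057: 22 days.
Total: 144 days.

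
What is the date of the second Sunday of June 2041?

June 1, 2041 is a Saturday.
The first Sunday is therefore June 2 (1 days later).
The second Sunday is 2 + 1×7 = June 9.

June 9, 2041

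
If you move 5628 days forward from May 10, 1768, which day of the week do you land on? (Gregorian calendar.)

First find the weekday of May 10, 1768. Doomsday rule: the anchor day for the 1700s is Sunday. For year 68: 68÷12 = 5 r 8, and 8÷4 = 2, so 5+8+2 = 15.
Sunday + 15 ≡ Monday — that's 1768's doomsday.
In May the doomsday date is May 9.
May 10 is 1 day after May 9; 1 mod 7 = 1, so Monday + 1 = Tuesday.
5628 mod 7 = 0, so 5628 days after a Tuesday is Tuesday + 0 = Tuesday.

Tuesday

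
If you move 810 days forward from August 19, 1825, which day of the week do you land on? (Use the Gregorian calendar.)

First find the weekday of Aug 19, 1825. Doomsday rule: the anchor day for the 1800s is Friday. For year 25: 25÷12 = 2 r 1, and 1÷4 = 0, so 2+1+0 = 3.
Friday + 3 ≡ Monday — that's 1825's doomsday.
In August the doomsday date is Aug 8.
Aug 19 is 11 days after Aug 8; 11 mod 7 = 4, so Monday + 4 = Friday.
810 mod 7 = 5, so 810 days after a Friday is Friday + 5 = Wednesday.

Wednesday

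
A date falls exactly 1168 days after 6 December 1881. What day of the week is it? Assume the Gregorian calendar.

Dec 6, 1881 is a Tuesday.
1168 mod 7 = 6, so 1168 days after a Tuesday is Tuesday + 6 = Monday.

Monday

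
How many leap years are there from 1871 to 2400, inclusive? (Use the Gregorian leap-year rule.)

129

Multiples of 4 in [1871,2400]: 133.
Of those, multiples of 100: 6 (not leap unless ÷400).
Multiples of 400: 2.
Leap years = 133 − 6 + 2 = 129.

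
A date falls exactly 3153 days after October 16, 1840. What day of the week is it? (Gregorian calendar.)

Monday

First find the weekday of Oct 16, 1840. Doomsday rule: the anchor day for the 1800s is Friday. For year 40: 40÷12 = 3 r 4, and 4÷4 = 1, so 3+4+1 = 8.
Friday + 8 ≡ Saturday — that's 1840's doomsday.
In October the doomsday date is Oct 10.
Oct 16 is 6 days after Oct 10; 6 mod 7 = 6, so Saturday + 6 = Friday.
3153 mod 7 = 3, so 3153 days after a Friday is Friday + 3 = Monday.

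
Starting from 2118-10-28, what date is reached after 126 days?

March 3, 2119

Oct has 31 days: +4 → Nov 1, 2118 (122 left).
Nov has 30 days: +30 → Dec 1, 2118 (92 left).
Dec has 31 days: +31 → Jan 1, 2119 (61 left).
Jan has 31 days: +31 → Feb 1, 2119 (30 left).
Feb has 28 days: +28 → Mar 1, 2119 (2 left).
+2 → Mar 3, 2119.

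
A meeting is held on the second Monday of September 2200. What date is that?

September 8, 2200

September 1, 2200 is a Monday.
The first Monday is therefore September 1 (same day).
The second Monday is 1 + 1×7 = September 8.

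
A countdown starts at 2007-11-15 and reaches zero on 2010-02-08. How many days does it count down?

Nov 15, 2007 → Nov 15, 2008: 366 days (Feb 29, 2008 is in that span).
Nov 15, 2008 → Nov 15, 2009: 365 days.
Nov 15, 2009 → Dec 15, 2009: 30 days (November has 30).
Dec 15, 2009 → Jan 15, 2010: 31 days (December has 31).
Jan 15, 2010 → Feb 8, 2010: 24 days.
Total: 816 days.

816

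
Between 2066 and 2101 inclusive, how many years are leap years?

8

Multiples of 4 in [2066,2101]: 9.
Of those, multiples of 100: 1 (not leap unless ÷400).
Multiples of 400: 0.
Leap years = 9 − 1 + 0 = 8.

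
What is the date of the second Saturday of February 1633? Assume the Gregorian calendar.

February 1, 1633 is a Tuesday.
The first Saturday is therefore February 5 (4 days later).
The second Saturday is 5 + 1×7 = February 12.

February 12, 1633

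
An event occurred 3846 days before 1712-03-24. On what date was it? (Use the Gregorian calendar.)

−366 (one year; includes Feb 29, 1712) → Mar 24, 1711 (3480 left).
−365 (one year) → Mar 24, 1710 (3115 left).
−365 (one year) → Mar 24, 1709 (2750 left).
−365 (one year) → Mar 24, 1708 (2385 left).
−366 (one year; includes Feb 29, 1708) → Mar 24, 1707 (2019 left).
−365 (one year) → Mar 24, 1706 (1654 left).
−365 (one year) → Mar 24, 1705 (1289 left).
−365 (one year) → Mar 24, 1704 (924 left).
−366 (one year; includes Feb 29, 1704) → Mar 24, 1703 (558 left).
−365 (one year) → Mar 24, 1702 (193 left).
−24 → Feb 28, 1702 (end of Feb, 28 days; 169 left).
−28 → Jan 31, 1702 (end of Jan, 31 days; 141 left).
−31 → Dec 31, 1701 (end of Dec, 31 days; 110 left).
−31 → Nov 30, 1701 (end of Nov, 30 days; 79 left).
−30 → Oct 31, 1701 (end of Oct, 31 days; 49 left).
−31 → Sep 30, 1701 (end of Sep, 30 days; 18 left).
−18 → Sep 12, 1701.

September 12, 1701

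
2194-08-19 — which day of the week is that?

Doomsday rule: the anchor day for the 2100s is Sunday. For year 94: 94÷12 = 7 r 10, and 10÷4 = 2, so 7+10+2 = 19.
Sunday + 19 ≡ Friday — that's 2194's doomsday.
In August the doomsday date is Aug 8.
Aug 19 is 11 days after Aug 8; 11 mod 7 = 4, so Friday + 4 = Tuesday.

Tuesday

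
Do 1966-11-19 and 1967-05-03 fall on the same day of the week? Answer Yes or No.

No

From Nov 19, 1966 to May 3, 1967 is 165 days.
165 mod 7 = 4, so they are different weekdays.
(Nov 19, 1966 is a Saturday; May 3, 1967 is a Wednesday.)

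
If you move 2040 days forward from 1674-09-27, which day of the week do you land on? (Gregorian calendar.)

First find the weekday of Sep 27, 1674. Doomsday rule: the anchor day for the 1600s is Tuesday. For year 74: 74÷12 = 6 r 2, and 2÷4 = 0, so 6+2+0 = 8.
Tuesday + 8 ≡ Wednesday — that's 1674's doomsday.
In September the doomsday date is Sep 5.
Sep 27 is 22 days after Sep 5; 22 mod 7 = 1, so Wednesday + 1 = Thursday.
2040 mod 7 = 3, so 2040 days after a Thursday is Thursday + 3 = Sunday.

Sunday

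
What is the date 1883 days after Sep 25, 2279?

November 20, 2284

+366 (one year; includes Feb 29, 2280) → Sep 25, 2280 (1517 left).
+365 (one year) → Sep 25, 2281 (1152 left).
+365 (one year) → Sep 25, 2282 (787 left).
+365 (one year) → Sep 25, 2283 (422 left).
+366 (one year; includes Feb 29, 2284) → Sep 25, 2284 (56 left).
Sep has 30 days: +6 → Oct 1, 2284 (50 left).
Oct has 31 days: +31 → Nov 1, 2284 (19 left).
+19 → Nov 20, 2284.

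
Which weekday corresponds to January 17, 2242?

Doomsday rule: the anchor day for the 2200s is Friday. For year 42: 42÷12 = 3 r 6, and 6÷4 = 1, so 3+6+1 = 10.
Friday + 10 ≡ Monday — that's 2242's doomsday.
In January the doomsday date is Jan 3 (2242 is not a leap year).
Jan 17 is 14 days after Jan 3; 14 mod 7 = 0, so Monday + 0 = Monday.

Monday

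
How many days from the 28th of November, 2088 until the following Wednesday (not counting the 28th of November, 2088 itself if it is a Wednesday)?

3

Nov 28, 2088 is a Sunday.
From Sunday to the next Wednesday is 3 days.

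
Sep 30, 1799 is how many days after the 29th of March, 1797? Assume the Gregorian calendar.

Mar 29, 1797 → Mar 29, 1798: 365 days.
Mar 29, 1798 → Mar 29, 1799: 365 days.
Mar 29, 1799 → Apr 29, 1799: 31 days (March has 31).
Apr 29, 1799 → May 29, 1799: 30 days (April has 30).
May 29, 1799 → Jun 29, 1799: 31 days (May has 31).
Jun 29, 1799 → Jul 29, 1799: 30 days (June has 30).
Jul 29, 1799 → Aug 29, 1799: 31 days (July has 31).
Aug 29, 1799 → Sep 29, 1799: 31 days (August has 31).
Sep 29, 1799 → Sep 30, 1799: 1 days.
Total: 915 days.

915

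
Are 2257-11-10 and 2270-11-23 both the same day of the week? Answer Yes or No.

From Nov 10, 2257 to Nov 23, 2270 is 4761 days.
4761 mod 7 = 1, so they are different weekdays.
(Nov 10, 2257 is a Tuesday; Nov 23, 2270 is a Wednesday.)

No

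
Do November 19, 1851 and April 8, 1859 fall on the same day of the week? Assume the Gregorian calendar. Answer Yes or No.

No

From Nov 19, 1851 to Apr 8, 1859 is 2697 days.
2697 mod 7 = 2, so they are different weekdays.
(Nov 19, 1851 is a Wednesday; Apr 8, 1859 is a Friday.)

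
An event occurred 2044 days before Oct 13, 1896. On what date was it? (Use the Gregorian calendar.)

March 10, 1891

−366 (one year; includes Feb 29, 1896) → Oct 13, 1895 (1678 left).
−365 (one year) → Oct 13, 1894 (1313 left).
−365 (one year) → Oct 13, 1893 (948 left).
−365 (one year) → Oct 13, 1892 (583 left).
−366 (one year; includes Feb 29, 1892) → Oct 13, 1891 (217 left).
−13 → Sep 30, 1891 (end of Sep, 30 days; 204 left).
−30 → Aug 31, 1891 (end of Aug, 31 days; 174 left).
−31 → Jul 31, 1891 (end of Jul, 31 days; 143 left).
−31 → Jun 30, 1891 (end of Jun, 30 days; 112 left).
−30 → May 31, 1891 (end of May, 31 days; 82 left).
−31 → Apr 30, 1891 (end of Apr, 30 days; 51 left).
−30 → Mar 31, 1891 (end of Mar, 31 days; 21 left).
−21 → Mar 10, 1891.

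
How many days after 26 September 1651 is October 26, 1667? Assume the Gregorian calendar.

5874

Sep 26, 1651 → Sep 26, 1652: 366 days (Feb 29, 1652 is in that span).
Sep 26, 1652 → Sep 26, 1653: 365 days.
Sep 26, 1653 → Sep 26, 1654: 365 days.
Sep 26, 1654 → Sep 26, 1655: 365 days.
Sep 26, 1655 → Sep 26, 1656: 366 days (Feb 29, 1656 is in that span).
Sep 26, 1656 → Sep 26, 1657: 365 days.
Sep 26, 1657 → Sep 26, 1658: 365 days.
Sep 26, 1658 → Sep 26, 1659: 365 days.
Sep 26, 1659 → Sep 26, 1660: 366 days (Feb 29, 1660 is in that span).
Sep 26, 1660 → Sep 26, 1661: 365 days.
Sep 26, 1661 → Sep 26, 1662: 365 days.
Sep 26, 1662 → Sep 26, 1663: 365 days.
Sep 26, 1663 → Sep 26, 1664: 366 days (Feb 29, 1664 is in that span).
Sep 26, 1664 → Sep 26, 1665: 365 days.
Sep 26, 1665 → Sep 26, 1666: 365 days.
Sep 26, 1666 → Oct 26, 1666: 30 days (September has 30).
Oct 26, 1666 → Nov 26, 1666: 31 days (October has 31).
Nov 26, 1666 → Dec 26, 1666: 30 days (November has 30).
Dec 26, 1666 → Jan 26, 1667: 31 days (December has 31).
Jan 26, 1667 → Feb 26, 1667: 31 days (January has 31).
Feb 26, 1667 → Mar 26, 1667: 28 days (February has 28).
Mar 26, 1667 → Apr 26, 1667: 31 days (March has 31).
Apr 26, 1667 → May 26, 1667: 30 days (April has 30).
May 26, 1667 → Jun 26, 1667: 31 days (May has 31).
Jun 26, 1667 → Jul 26, 1667: 30 days (June has 30).
Jul 26, 1667 → Aug 26, 1667: 31 days (July has 31).
Aug 26, 1667 → Sep 26, 1667: 31 days (August has 31).
Sep 26, 1667 → Oct 26, 1667: 30 days.
Total: 5874 days.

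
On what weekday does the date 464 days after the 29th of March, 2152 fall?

First find the weekday of Mar 29, 2152. Doomsday rule: the anchor day for the 2100s is Sunday. For year 52: 52÷12 = 4 r 4, and 4÷4 = 1, so 4+4+1 = 9.
Sunday + 9 ≡ Tuesday — that's 2152's doomsday.
In March the doomsday date is Mar 14.
Mar 29 is 15 days after Mar 14; 15 mod 7 = 1, so Tuesday + 1 = Wednesday.
464 mod 7 = 2, so 464 days after a Wednesday is Wednesday + 2 = Friday.

Friday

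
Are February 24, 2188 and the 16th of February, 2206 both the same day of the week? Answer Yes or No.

From Feb 24, 2188 to Feb 16, 2206 is 6566 days.
6566 mod 7 = 0, so they are the same weekday.
(Feb 24, 2188 is a Sunday; Feb 16, 2206 is a Sunday.)

Yes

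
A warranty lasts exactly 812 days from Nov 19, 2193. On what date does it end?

+365 (one year) → Nov 19, 2194 (447 left).
+365 (one year) → Nov 19, 2195 (82 left).
Nov has 30 days: +12 → Dec 1, 2195 (70 left).
Dec has 31 days: +31 → Jan 1, 2196 (39 left).
Jan has 31 days: +31 → Feb 1, 2196 (8 left).
+8 → Feb 9, 2196.

February 9, 2196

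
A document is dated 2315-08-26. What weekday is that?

Thursday

Doomsday rule: the anchor day for the 2300s is Wednesday. For year 15: 15÷12 = 1 r 3, and 3÷4 = 0, so 1+3+0 = 4.
Wednesday + 4 ≡ Sunday — that's 2315's doomsday.
In August the doomsday date is Aug 8.
Aug 26 is 18 days after Aug 8; 18 mod 7 = 4, so Sunday + 4 = Thursday.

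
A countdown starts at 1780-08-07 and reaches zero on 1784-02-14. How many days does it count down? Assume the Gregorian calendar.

1286

Aug 7, 1780 → Aug 7, 1781: 365 days.
Aug 7, 1781 → Aug 7, 1782: 365 days.
Aug 7, 1782 → Aug 7, 1783: 365 days.
Aug 7, 1783 → Sep 7, 1783: 31 days (August has 31).
Sep 7, 1783 → Oct 7, 1783: 30 days (September has 30).
Oct 7, 1783 → Nov 7, 1783: 31 days (October has 31).
Nov 7, 1783 → Dec 7, 1783: 30 days (November has 30).
Dec 7, 1783 → Jan 7, 1784: 31 days (December has 31).
Jan 7, 1784 → Feb 7, 1784: 31 days (January has 31).
Feb 7, 1784 → Feb 14, 1784: 7 days.
Total: 1286 days.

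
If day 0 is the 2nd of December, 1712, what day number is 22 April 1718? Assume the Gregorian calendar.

1967

Dec 2, 1712 → Dec 2, 1713: 365 days.
Dec 2, 1713 → Dec 2, 1714: 365 days.
Dec 2, 1714 → Dec 2, 1715: 365 days.
Dec 2, 1715 → Dec 2, 1716: 366 days (Feb 29, 1716 is in that span).
Dec 2, 1716 → Dec 2, 1717: 365 days.
Dec 2, 1717 → Jan 2, 1718: 31 days (December has 31).
Jan 2, 1718 → Feb 2, 1718: 31 days (January has 31).
Feb 2, 1718 → Mar 2, 1718: 28 days (February has 28).
Mar 2, 1718 → Apr 2, 1718: 31 days (March has 31).
Apr 2, 1718 → Apr 22, 1718: 20 days.
Total: 1967 days.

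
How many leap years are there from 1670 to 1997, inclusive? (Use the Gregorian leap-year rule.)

79

Multiples of 4 in [1670,1997]: 82.
Of those, multiples of 100: 3 (not leap unless ÷400).
Multiples of 400: 0.
Leap years = 82 − 3 + 0 = 79.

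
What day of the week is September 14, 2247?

Tuesday

Doomsday rule: the anchor day for the 2200s is Friday. For year 47: 47÷12 = 3 r 11, and 11÷4 = 2, so 3+11+2 = 16.
Friday + 16 ≡ Sunday — that's 2247's doomsday.
In September the doomsday date is Sep 5.
Sep 14 is 9 days after Sep 5; 9 mod 7 = 2, so Sunday + 2 = Tuesday.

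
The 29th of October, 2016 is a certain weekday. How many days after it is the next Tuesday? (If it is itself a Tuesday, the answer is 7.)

Oct 29, 2016 is a Saturday.
From Saturday to the next Tuesday is 3 days.

3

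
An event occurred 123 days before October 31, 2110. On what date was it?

−31 → Sep 30, 2110 (end of Sep, 30 days; 92 left).
−30 → Aug 31, 2110 (end of Aug, 31 days; 62 left).
−31 → Jul 31, 2110 (end of Jul, 31 days; 31 left).
−31 → Jun 30, 2110 (end of Jun, 30 days; 0 left).

June 30, 2110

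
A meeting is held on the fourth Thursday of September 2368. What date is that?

September 26, 2368

September 1, 2368 is a Sunday.
The first Thursday is therefore September 5 (4 days later).
The fourth Thursday is 5 + 3×7 = September 26.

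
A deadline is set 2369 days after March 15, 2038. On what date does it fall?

+365 (one year) → Mar 15, 2039 (2004 left).
+366 (one year; includes Feb 29, 2040) → Mar 15, 2040 (1638 left).
+365 (one year) → Mar 15, 2041 (1273 left).
+365 (one year) → Mar 15, 2042 (908 left).
+365 (one year) → Mar 15, 2043 (543 left).
+366 (one year; includes Feb 29, 2044) → Mar 15, 2044 (177 left).
Mar has 31 days: +17 → Apr 1, 2044 (160 left).
Apr has 30 days: +30 → May 1, 2044 (130 left).
May has 31 days: +31 → Jun 1, 2044 (99 left).
Jun has 30 days: +30 → Jul 1, 2044 (69 left).
Jul has 31 days: +31 → Aug 1, 2044 (38 left).
Aug has 31 days: +31 → Sep 1, 2044 (7 left).
+7 → Sep 8, 2044.

September 8, 2044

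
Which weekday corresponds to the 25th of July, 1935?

Thursday

Doomsday rule: the anchor day for the 1900s is Wednesday. For year 35: 35÷12 = 2 r 11, and 11÷4 = 2, so 2+11+2 = 15.
Wednesday + 15 ≡ Thursday — that's 1935's doomsday.
In July the doomsday date is Jul 11.
Jul 25 is 14 days after Jul 11; 14 mod 7 = 0, so Thursday + 0 = Thursday.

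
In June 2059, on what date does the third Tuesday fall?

June 1, 2059 is a Sunday.
The first Tuesday is therefore June 3 (2 days later).
The third Tuesday is 3 + 2×7 = June 17.

June 17, 2059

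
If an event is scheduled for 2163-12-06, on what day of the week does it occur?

Doomsday rule: the anchor day for the 2100s is Sunday. For year 63: 63÷12 = 5 r 3, and 3÷4 = 0, so 5+3+0 = 8.
Sunday + 8 ≡ Monday — that's 2163's doomsday.
In December the doomsday date is Dec 12.
Dec 6 is 6 days before Dec 12; 6 mod 7 = 6, so Monday − 6 = Tuesday.

Tuesday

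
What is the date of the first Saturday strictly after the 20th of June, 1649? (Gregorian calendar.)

Jun 20, 1649 is a Sunday.
From Sunday to the next Saturday is 6 days.
Jun 20, 1649 + 6 = Jun 26, 1649.

June 26, 1649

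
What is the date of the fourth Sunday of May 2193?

May 26, 2193

May 1, 2193 is a Wednesday.
The first Sunday is therefore May 5 (4 days later).
The fourth Sunday is 5 + 3×7 = May 26.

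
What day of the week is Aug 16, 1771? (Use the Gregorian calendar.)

Doomsday rule: the anchor day for the 1700s is Sunday. For year 71: 71÷12 = 5 r 11, and 11÷4 = 2, so 5+11+2 = 18.
Sunday + 18 ≡ Thursday — that's 1771's doomsday.
In August the doomsday date is Aug 8.
Aug 16 is 8 days after Aug 8; 8 mod 7 = 1, so Thursday + 1 = Friday.

Friday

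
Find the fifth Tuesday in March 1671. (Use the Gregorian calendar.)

March 31, 1671

March 1, 1671 is a Sunday.
The first Tuesday is therefore March 3 (2 days later).
The fifth Tuesday is 3 + 4×7 = March 31.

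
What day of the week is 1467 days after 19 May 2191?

First find the weekday of May 19, 2191. Doomsday rule: the anchor day for the 2100s is Sunday. For year 91: 91÷12 = 7 r 7, and 7÷4 = 1, so 7+7+1 = 15.
Sunday + 15 ≡ Monday — that's 2191's doomsday.
In May the doomsday date is May 9.
May 19 is 10 days after May 9; 10 mod 7 = 3, so Monday + 3 = Thursday.
1467 mod 7 = 4, so 1467 days after a Thursday is Thursday + 4 = Monday.

Monday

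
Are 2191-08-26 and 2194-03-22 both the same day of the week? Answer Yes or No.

No

From Aug 26, 2191 to Mar 22, 2194 is 939 days.
939 mod 7 = 1, so they are different weekdays.
(Aug 26, 2191 is a Friday; Mar 22, 2194 is a Saturday.)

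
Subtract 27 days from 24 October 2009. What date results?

September 27, 2009

−24 → Sep 30, 2009 (end of Sep, 30 days; 3 left).
−3 → Sep 27, 2009.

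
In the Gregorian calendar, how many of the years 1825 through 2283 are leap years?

111

Multiples of 4 in [1825,2283]: 114.
Of those, multiples of 100: 4 (not leap unless ÷400).
Multiples of 400: 1.
Leap years = 114 − 4 + 1 = 111.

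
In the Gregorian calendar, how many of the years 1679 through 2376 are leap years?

169

Multiples of 4 in [1679,2376]: 175.
Of those, multiples of 100: 7 (not leap unless ÷400).
Multiples of 400: 1.
Leap years = 175 − 7 + 1 = 169.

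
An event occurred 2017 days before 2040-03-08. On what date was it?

August 30, 2034

−366 (one year; includes Feb 29, 2040) → Mar 8, 2039 (1651 left).
−365 (one year) → Mar 8, 2038 (1286 left).
−365 (one year) → Mar 8, 2037 (921 left).
−365 (one year) → Mar 8, 2036 (556 left).
−366 (one year; includes Feb 29, 2036) → Mar 8, 2035 (190 left).
−8 → Feb 28, 2035 (end of Feb, 28 days; 182 left).
−28 → Jan 31, 2035 (end of Jan, 31 days; 154 left).
−31 → Dec 31, 2034 (end of Dec, 31 days; 123 left).
−31 → Nov 30, 2034 (end of Nov, 30 days; 92 left).
−30 → Oct 31, 2034 (end of Oct, 31 days; 62 left).
−31 → Sep 30, 2034 (end of Sep, 30 days; 31 left).
−30 → Aug 31, 2034 (end of Aug, 31 days; 1 left).
−1 → Aug 30, 2034.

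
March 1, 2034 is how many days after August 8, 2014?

Aug 8, 2014 → Aug 8, 2015: 365 days.
Aug 8, 2015 → Aug 8, 2016: 366 days (Feb 29, 2016 is in that span).
Aug 8, 2016 → Aug 8, 2017: 365 days.
Aug 8, 2017 → Aug 8, 2018: 365 days.
Aug 8, 2018 → Aug 8, 2019: 365 days.
Aug 8, 2019 → Aug 8, 2020: 366 days (Feb 29, 2020 is in that span).
Aug 8, 2020 → Aug 8, 2021: 365 days.
Aug 8, 2021 → Aug 8, 2022: 365 days.
Aug 8, 2022 → Aug 8, 2023: 365 days.
Aug 8, 2023 → Aug 8, 2024: 366 days (Feb 29, 2024 is in that span).
Aug 8, 2024 → Aug 8, 2025: 365 days.
Aug 8, 2025 → Aug 8, 2026: 365 days.
Aug 8, 2026 → Aug 8, 2027: 365 days.
Aug 8, 2027 → Aug 8, 2028: 366 days (Feb 29, 2028 is in that span).
Aug 8, 2028 → Aug 8, 2029: 365 days.
Aug 8, 2029 → Aug 8, 2030: 365 days.
Aug 8, 2030 → Aug 8, 2031: 365 days.
Aug 8, 2031 → Aug 8, 2032: 366 days (Feb 29, 2032 is in that span).
Aug 8, 2032 → Aug 8, 2033: 365 days.
Aug 8, 2033 → Sep 8, 2033: 31 days (August has 31).
Sep 8, 2033 → Oct 8, 2033: 30 days (September has 30).
Oct 8, 2033 → Nov 8, 2033: 31 days (October has 31).
Nov 8, 2033 → Dec 8, 2033: 30 days (November has 30).
Dec 8, 2033 → Jan 8, 2034: 31 days (December has 31).
Jan 8, 2034 → Feb 8, 2034: 31 days (January has 31).
Feb 8, 2034 → Mar 1, 2034: 21 days.
Total: 7145 days.

7145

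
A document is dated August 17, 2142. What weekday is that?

Doomsday rule: the anchor day for the 2100s is Sunday. For year 42: 42÷12 = 3 r 6, and 6÷4 = 1, so 3+6+1 = 10.
Sunday + 10 ≡ Wednesday — that's 2142's doomsday.
In August the doomsday date is Aug 8.
Aug 17 is 9 days after Aug 8; 9 mod 7 = 2, so Wednesday + 2 = Friday.

Friday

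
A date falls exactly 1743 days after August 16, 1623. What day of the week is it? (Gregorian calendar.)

First find the weekday of Aug 16, 1623. Doomsday rule: the anchor day for the 1600s is Tuesday. For year 23: 23÷12 = 1 r 11, and 11÷4 = 2, so 1+11+2 = 14.
Tuesday + 14 ≡ Tuesday — that's 1623's doomsday.
In August the doomsday date is Aug 8.
Aug 16 is 8 days after Aug 8; 8 mod 7 = 1, so Tuesday + 1 = Wednesday.
1743 mod 7 = 0, so 1743 days after a Wednesday is Wednesday + 0 = Wednesday.

Wednesday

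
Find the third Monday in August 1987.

August 1, 1987 is a Saturday.
The first Monday is therefore August 3 (2 days later).
The third Monday is 3 + 2×7 = August 17.

August 17, 1987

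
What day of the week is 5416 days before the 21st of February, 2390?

First find the weekday of Feb 21, 2390. Doomsday rule: the anchor day for the 2300s is Wednesday. For year 90: 90÷12 = 7 r 6, and 6÷4 = 1, so 7+6+1 = 14.
Wednesday + 14 ≡ Wednesday — that's 2390's doomsday.
In February the doomsday date is Feb 28 (2390 is not a leap year).
Feb 21 is 7 days before Feb 28; 7 mod 7 = 0, so Wednesday − 0 = Wednesday.
5416 mod 7 = 5, so 5416 days before a Wednesday is Wednesday − 5 = Friday.

Friday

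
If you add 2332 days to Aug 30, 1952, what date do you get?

+365 (one year) → Aug 30, 1953 (1967 left).
+365 (one year) → Aug 30, 1954 (1602 left).
+365 (one year) → Aug 30, 1955 (1237 left).
+366 (one year; includes Feb 29, 1956) → Aug 30, 1956 (871 left).
+365 (one year) → Aug 30, 1957 (506 left).
+365 (one year) → Aug 30, 1958 (141 left).
Aug has 31 days: +2 → Sep 1, 1958 (139 left).
Sep has 30 days: +30 → Oct 1, 1958 (109 left).
Oct has 31 days: +31 → Nov 1, 1958 (78 left).
Nov has 30 days: +30 → Dec 1, 1958 (48 left).
Dec has 31 days: +31 → Jan 1, 1959 (17 left).
+17 → Jan 18, 1959.

January 18, 1959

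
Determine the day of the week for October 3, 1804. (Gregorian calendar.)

Wednesday

Doomsday rule: the anchor day for the 1800s is Friday. For year 04: 4÷12 = 0 r 4, and 4÷4 = 1, so 0+4+1 = 5.
Friday + 5 ≡ Wednesday — that's 1804's doomsday.
In October the doomsday date is Oct 10.
Oct 3 is 7 days before Oct 10; 7 mod 7 = 0, so Wednesday − 0 = Wednesday.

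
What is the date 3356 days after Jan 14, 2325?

March 24, 2334

+365 (one year) → Jan 14, 2326 (2991 left).
+365 (one year) → Jan 14, 2327 (2626 left).
+365 (one year) → Jan 14, 2328 (2261 left).
+366 (one year; includes Feb 29, 2328) → Jan 14, 2329 (1895 left).
+365 (one year) → Jan 14, 2330 (1530 left).
+365 (one year) → Jan 14, 2331 (1165 left).
+365 (one year) → Jan 14, 2332 (800 left).
+366 (one year; includes Feb 29, 2332) → Jan 14, 2333 (434 left).
+365 (one year) → Jan 14, 2334 (69 left).
Jan has 31 days: +18 → Feb 1, 2334 (51 left).
Feb has 28 days: +28 → Mar 1, 2334 (23 left).
+23 → Mar 24, 2334.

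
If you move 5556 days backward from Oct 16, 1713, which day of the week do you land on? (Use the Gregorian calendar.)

Oct 16, 1713 is a Monday.
5556 mod 7 = 5, so 5556 days before a Monday is Monday − 5 = Wednesday.

Wednesday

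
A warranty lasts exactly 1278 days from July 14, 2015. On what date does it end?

+366 (one year; includes Feb 29, 2016) → Jul 14, 2016 (912 left).
+365 (one year) → Jul 14, 2017 (547 left).
+365 (one year) → Jul 14, 2018 (182 left).
Jul has 31 days: +18 → Aug 1, 2018 (164 left).
Aug has 31 days: +31 → Sep 1, 2018 (133 left).
Sep has 30 days: +30 → Oct 1, 2018 (103 left).
Oct has 31 days: +31 → Nov 1, 2018 (72 left).
Nov has 30 days: +30 → Dec 1, 2018 (42 left).
Dec has 31 days: +31 → Jan 1, 2019 (11 left).
+11 → Jan 12, 2019.

January 12, 2019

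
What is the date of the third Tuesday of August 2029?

August 1, 2029 is a Wednesday.
The first Tuesday is therefore August 7 (6 days later).
The third Tuesday is 7 + 2×7 = August 21.

August 21, 2029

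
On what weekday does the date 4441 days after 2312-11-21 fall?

First find the weekday of Nov 21, 2312. Doomsday rule: the anchor day for the 2300s is Wednesday. For year 12: 12÷12 = 1 r 0, and 0÷4 = 0, so 1+0+0 = 1.
Wednesday + 1 ≡ Thursday — that's 2312's doomsday.
In November the doomsday date is Nov 7.
Nov 21 is 14 days after Nov 7; 14 mod 7 = 0, so Thursday + 0 = Thursday.
4441 mod 7 = 3, so 4441 days after a Thursday is Thursday + 3 = Sunday.

Sunday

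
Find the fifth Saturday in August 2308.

August 1, 2308 is a Saturday.
The first Saturday is therefore August 1 (same day).
The fifth Saturday is 1 + 4×7 = August 29.

August 29, 2308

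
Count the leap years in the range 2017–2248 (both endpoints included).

56

Multiples of 4 in [2017,2248]: 58.
Of those, multiples of 100: 2 (not leap unless ÷400).
Multiples of 400: 0.
Leap years = 58 − 2 + 0 = 56.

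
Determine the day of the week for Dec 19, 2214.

Monday

Doomsday rule: the anchor day for the 2200s is Friday. For year 14: 14÷12 = 1 r 2, and 2÷4 = 0, so 1+2+0 = 3.
Friday + 3 ≡ Monday — that's 2214's doomsday.
In December the doomsday date is Dec 12.
Dec 19 is 7 days after Dec 12; 7 mod 7 = 0, so Monday + 0 = Monday.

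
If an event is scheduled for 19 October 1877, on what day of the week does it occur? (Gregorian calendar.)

Friday

January 1, 1877 is a Monday.
Jan 1, 1877 → Feb 1, 1877: 31 days (January has 31).
Feb 1, 1877 → Mar 1, 1877: 28 days (February has 28).
Mar 1, 1877 → Apr 1, 1877: 31 days (March has 31).
Apr 1, 1877 → May 1, 1877: 30 days (April has 30).
May 1, 1877 → Jun 1, 1877: 31 days (May has 31).
Jun 1, 1877 → Jul 1, 1877: 30 days (June has 30).
Jul 1, 1877 → Aug 1, 1877: 31 days (July has 31).
Aug 1, 1877 → Sep 1, 1877: 31 days (August has 31).
Sep 1, 1877 → Oct 1, 1877: 30 days (September has 30).
Oct 1, 1877 → Oct 19, 1877: 18 days.
Total: 291 days.
291 mod 7 = 4, so Monday + 4 = Friday.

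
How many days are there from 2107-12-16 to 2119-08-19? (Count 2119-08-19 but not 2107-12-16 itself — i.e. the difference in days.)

4264

Dec 16, 2107 → Dec 16, 2108: 366 days (Feb 29, 2108 is in that span).
Dec 16, 2108 → Dec 16, 2109: 365 days.
Dec 16, 2109 → Dec 16, 2110: 365 days.
Dec 16, 2110 → Dec 16, 2111: 365 days.
Dec 16, 2111 → Dec 16, 2112: 366 days (Feb 29, 2112 is in that span).
Dec 16, 2112 → Dec 16, 2113: 365 days.
Dec 16, 2113 → Dec 16, 2114: 365 days.
Dec 16, 2114 → Dec 16, 2115: 365 days.
Dec 16, 2115 → Dec 16, 2116: 366 days (Feb 29, 2116 is in that span).
Dec 16, 2116 → Dec 16, 2117: 365 days.
Dec 16, 2117 → Dec 16, 2118: 365 days.
Dec 16, 2118 → Jan 16, 2119: 31 days (December has 31).
Jan 16, 2119 → Feb 16, 2119: 31 days (January has 31).
Feb 16, 2119 → Mar 16, 2119: 28 days (February has 28).
Mar 16, 2119 → Apr 16, 2119: 31 days (March has 31).
Apr 16, 2119 → May 16, 2119: 30 days (April has 30).
May 16, 2119 → Jun 16, 2119: 31 days (May has 31).
Jun 16, 2119 → Jul 16, 2119: 30 days (June has 30).
Jul 16, 2119 → Aug 16, 2119: 31 days (July has 31).
Aug 16, 2119 → Aug 19, 2119: 3 days.
Total: 4264 days.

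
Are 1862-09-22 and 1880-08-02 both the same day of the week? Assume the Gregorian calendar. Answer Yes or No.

Yes

From Sep 22, 1862 to Aug 2, 1880 is 6524 days.
6524 mod 7 = 0, so they are the same weekday.
(Sep 22, 1862 is a Monday; Aug 2, 1880 is a Monday.)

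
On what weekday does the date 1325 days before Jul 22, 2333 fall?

Thursday

Jul 22, 2333 is a Saturday.
1325 mod 7 = 2, so 1325 days before a Saturday is Saturday − 2 = Thursday.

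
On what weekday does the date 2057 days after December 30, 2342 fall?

Tuesday

First find the weekday of Dec 30, 2342. Doomsday rule: the anchor day for the 2300s is Wednesday. For year 42: 42÷12 = 3 r 6, and 6÷4 = 1, so 3+6+1 = 10.
Wednesday + 10 ≡ Saturday — that's 2342's doomsday.
In December the doomsday date is Dec 12.
Dec 30 is 18 days after Dec 12; 18 mod 7 = 4, so Saturday + 4 = Wednesday.
2057 mod 7 = 6, so 2057 days after a Wednesday is Wednesday + 6 = Tuesday.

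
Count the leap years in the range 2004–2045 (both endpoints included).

11

Multiples of 4 in [2004,2045]: 11.
Of those, multiples of 100: 0 (not leap unless ÷400).
Multiples of 400: 0.
Leap years = 11 − 0 + 0 = 11.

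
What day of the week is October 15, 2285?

Thursday

Doomsday rule: the anchor day for the 2200s is Friday. For year 85: 85÷12 = 7 r 1, and 1÷4 = 0, so 7+1+0 = 8.
Friday + 8 ≡ Saturday — that's 2285's doomsday.
In October the doomsday date is Oct 10.
Oct 15 is 5 days after Oct 10; 5 mod 7 = 5, so Saturday + 5 = Thursday.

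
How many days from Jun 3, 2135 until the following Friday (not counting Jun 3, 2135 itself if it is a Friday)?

Jun 3, 2135 is a Friday.
From Friday to the next Friday is 7 days.

7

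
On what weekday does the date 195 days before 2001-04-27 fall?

Saturday

Apr 27, 2001 is a Friday.
195 mod 7 = 6, so 195 days before a Friday is Friday − 6 = Saturday.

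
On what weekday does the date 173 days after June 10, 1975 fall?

First find the weekday of Jun 10, 1975. Doomsday rule: the anchor day for the 1900s is Wednesday. For year 75: 75÷12 = 6 r 3, and 3÷4 = 0, so 6+3+0 = 9.
Wednesday + 9 ≡ Friday — that's 1975's doomsday.
In June the doomsday date is Jun 6.
Jun 10 is 4 days after Jun 6; 4 mod 7 = 4, so Friday + 4 = Tuesday.
173 mod 7 = 5, so 173 days after a Tuesday is Tuesday + 5 = Sunday.

Sunday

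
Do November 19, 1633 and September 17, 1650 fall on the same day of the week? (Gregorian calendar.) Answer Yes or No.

Yes

From Nov 19, 1633 to Sep 17, 1650 is 6146 days.
6146 mod 7 = 0, so they are the same weekday.
(Nov 19, 1633 is a Saturday; Sep 17, 1650 is a Saturday.)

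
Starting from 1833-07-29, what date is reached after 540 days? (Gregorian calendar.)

+365 (one year) → Jul 29, 1834 (175 left).
Jul has 31 days: +3 → Aug 1, 1834 (172 left).
Aug has 31 days: +31 → Sep 1, 1834 (141 left).
Sep has 30 days: +30 → Oct 1, 1834 (111 left).
Oct has 31 days: +31 → Nov 1, 1834 (80 left).
Nov has 30 days: +30 → Dec 1, 1834 (50 left).
Dec has 31 days: +31 → Jan 1, 1835 (19 left).
+19 → Jan 20, 1835.

January 20, 1835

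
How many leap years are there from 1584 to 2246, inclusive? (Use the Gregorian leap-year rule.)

Multiples of 4 in [1584,2246]: 166.
Of those, multiples of 100: 7 (not leap unless ÷400).
Multiples of 400: 2.
Leap years = 166 − 7 + 2 = 161.

161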